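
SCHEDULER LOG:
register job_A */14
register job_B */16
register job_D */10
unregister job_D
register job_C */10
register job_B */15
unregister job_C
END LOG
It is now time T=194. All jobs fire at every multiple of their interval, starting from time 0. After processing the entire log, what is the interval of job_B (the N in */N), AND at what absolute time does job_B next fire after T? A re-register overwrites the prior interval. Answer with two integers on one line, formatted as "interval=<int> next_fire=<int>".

Answer: interval=15 next_fire=195

Derivation:
Op 1: register job_A */14 -> active={job_A:*/14}
Op 2: register job_B */16 -> active={job_A:*/14, job_B:*/16}
Op 3: register job_D */10 -> active={job_A:*/14, job_B:*/16, job_D:*/10}
Op 4: unregister job_D -> active={job_A:*/14, job_B:*/16}
Op 5: register job_C */10 -> active={job_A:*/14, job_B:*/16, job_C:*/10}
Op 6: register job_B */15 -> active={job_A:*/14, job_B:*/15, job_C:*/10}
Op 7: unregister job_C -> active={job_A:*/14, job_B:*/15}
Final interval of job_B = 15
Next fire of job_B after T=194: (194//15+1)*15 = 195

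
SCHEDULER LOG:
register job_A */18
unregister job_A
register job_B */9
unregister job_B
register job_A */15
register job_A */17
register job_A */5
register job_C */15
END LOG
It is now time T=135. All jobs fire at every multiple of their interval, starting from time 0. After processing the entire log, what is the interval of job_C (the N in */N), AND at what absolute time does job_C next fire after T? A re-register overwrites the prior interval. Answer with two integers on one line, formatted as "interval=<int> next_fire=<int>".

Answer: interval=15 next_fire=150

Derivation:
Op 1: register job_A */18 -> active={job_A:*/18}
Op 2: unregister job_A -> active={}
Op 3: register job_B */9 -> active={job_B:*/9}
Op 4: unregister job_B -> active={}
Op 5: register job_A */15 -> active={job_A:*/15}
Op 6: register job_A */17 -> active={job_A:*/17}
Op 7: register job_A */5 -> active={job_A:*/5}
Op 8: register job_C */15 -> active={job_A:*/5, job_C:*/15}
Final interval of job_C = 15
Next fire of job_C after T=135: (135//15+1)*15 = 150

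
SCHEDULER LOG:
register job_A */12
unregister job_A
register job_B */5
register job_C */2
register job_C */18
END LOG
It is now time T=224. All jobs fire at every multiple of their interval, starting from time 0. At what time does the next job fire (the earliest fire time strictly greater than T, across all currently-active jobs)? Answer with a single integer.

Op 1: register job_A */12 -> active={job_A:*/12}
Op 2: unregister job_A -> active={}
Op 3: register job_B */5 -> active={job_B:*/5}
Op 4: register job_C */2 -> active={job_B:*/5, job_C:*/2}
Op 5: register job_C */18 -> active={job_B:*/5, job_C:*/18}
  job_B: interval 5, next fire after T=224 is 225
  job_C: interval 18, next fire after T=224 is 234
Earliest fire time = 225 (job job_B)

Answer: 225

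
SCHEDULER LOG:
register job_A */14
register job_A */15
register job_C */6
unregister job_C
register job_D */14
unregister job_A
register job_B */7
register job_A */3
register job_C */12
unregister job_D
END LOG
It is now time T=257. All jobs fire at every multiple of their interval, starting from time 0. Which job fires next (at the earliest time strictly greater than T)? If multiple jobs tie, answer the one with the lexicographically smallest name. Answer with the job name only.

Answer: job_A

Derivation:
Op 1: register job_A */14 -> active={job_A:*/14}
Op 2: register job_A */15 -> active={job_A:*/15}
Op 3: register job_C */6 -> active={job_A:*/15, job_C:*/6}
Op 4: unregister job_C -> active={job_A:*/15}
Op 5: register job_D */14 -> active={job_A:*/15, job_D:*/14}
Op 6: unregister job_A -> active={job_D:*/14}
Op 7: register job_B */7 -> active={job_B:*/7, job_D:*/14}
Op 8: register job_A */3 -> active={job_A:*/3, job_B:*/7, job_D:*/14}
Op 9: register job_C */12 -> active={job_A:*/3, job_B:*/7, job_C:*/12, job_D:*/14}
Op 10: unregister job_D -> active={job_A:*/3, job_B:*/7, job_C:*/12}
  job_A: interval 3, next fire after T=257 is 258
  job_B: interval 7, next fire after T=257 is 259
  job_C: interval 12, next fire after T=257 is 264
Earliest = 258, winner (lex tiebreak) = job_A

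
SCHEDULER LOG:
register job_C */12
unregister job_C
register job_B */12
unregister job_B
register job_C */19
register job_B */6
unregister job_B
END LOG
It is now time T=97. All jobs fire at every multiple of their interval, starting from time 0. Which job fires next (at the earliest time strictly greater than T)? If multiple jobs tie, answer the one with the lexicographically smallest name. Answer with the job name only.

Op 1: register job_C */12 -> active={job_C:*/12}
Op 2: unregister job_C -> active={}
Op 3: register job_B */12 -> active={job_B:*/12}
Op 4: unregister job_B -> active={}
Op 5: register job_C */19 -> active={job_C:*/19}
Op 6: register job_B */6 -> active={job_B:*/6, job_C:*/19}
Op 7: unregister job_B -> active={job_C:*/19}
  job_C: interval 19, next fire after T=97 is 114
Earliest = 114, winner (lex tiebreak) = job_C

Answer: job_C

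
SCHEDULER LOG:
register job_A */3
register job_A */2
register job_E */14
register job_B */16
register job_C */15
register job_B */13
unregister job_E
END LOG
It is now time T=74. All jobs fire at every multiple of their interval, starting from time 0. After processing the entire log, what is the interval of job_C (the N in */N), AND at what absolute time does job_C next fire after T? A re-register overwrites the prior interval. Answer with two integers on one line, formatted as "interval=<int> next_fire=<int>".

Answer: interval=15 next_fire=75

Derivation:
Op 1: register job_A */3 -> active={job_A:*/3}
Op 2: register job_A */2 -> active={job_A:*/2}
Op 3: register job_E */14 -> active={job_A:*/2, job_E:*/14}
Op 4: register job_B */16 -> active={job_A:*/2, job_B:*/16, job_E:*/14}
Op 5: register job_C */15 -> active={job_A:*/2, job_B:*/16, job_C:*/15, job_E:*/14}
Op 6: register job_B */13 -> active={job_A:*/2, job_B:*/13, job_C:*/15, job_E:*/14}
Op 7: unregister job_E -> active={job_A:*/2, job_B:*/13, job_C:*/15}
Final interval of job_C = 15
Next fire of job_C after T=74: (74//15+1)*15 = 75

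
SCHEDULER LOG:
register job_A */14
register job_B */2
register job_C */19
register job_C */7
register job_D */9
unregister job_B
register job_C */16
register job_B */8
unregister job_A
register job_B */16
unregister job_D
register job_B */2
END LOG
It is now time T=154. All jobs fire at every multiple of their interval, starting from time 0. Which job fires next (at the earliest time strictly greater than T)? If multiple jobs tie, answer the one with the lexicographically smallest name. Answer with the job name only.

Answer: job_B

Derivation:
Op 1: register job_A */14 -> active={job_A:*/14}
Op 2: register job_B */2 -> active={job_A:*/14, job_B:*/2}
Op 3: register job_C */19 -> active={job_A:*/14, job_B:*/2, job_C:*/19}
Op 4: register job_C */7 -> active={job_A:*/14, job_B:*/2, job_C:*/7}
Op 5: register job_D */9 -> active={job_A:*/14, job_B:*/2, job_C:*/7, job_D:*/9}
Op 6: unregister job_B -> active={job_A:*/14, job_C:*/7, job_D:*/9}
Op 7: register job_C */16 -> active={job_A:*/14, job_C:*/16, job_D:*/9}
Op 8: register job_B */8 -> active={job_A:*/14, job_B:*/8, job_C:*/16, job_D:*/9}
Op 9: unregister job_A -> active={job_B:*/8, job_C:*/16, job_D:*/9}
Op 10: register job_B */16 -> active={job_B:*/16, job_C:*/16, job_D:*/9}
Op 11: unregister job_D -> active={job_B:*/16, job_C:*/16}
Op 12: register job_B */2 -> active={job_B:*/2, job_C:*/16}
  job_B: interval 2, next fire after T=154 is 156
  job_C: interval 16, next fire after T=154 is 160
Earliest = 156, winner (lex tiebreak) = job_B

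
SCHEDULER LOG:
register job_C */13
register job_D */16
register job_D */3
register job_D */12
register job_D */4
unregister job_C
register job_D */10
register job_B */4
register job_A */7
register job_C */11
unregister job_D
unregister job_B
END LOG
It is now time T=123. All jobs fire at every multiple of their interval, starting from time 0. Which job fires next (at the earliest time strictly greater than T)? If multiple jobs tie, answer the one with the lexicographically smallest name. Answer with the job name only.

Answer: job_A

Derivation:
Op 1: register job_C */13 -> active={job_C:*/13}
Op 2: register job_D */16 -> active={job_C:*/13, job_D:*/16}
Op 3: register job_D */3 -> active={job_C:*/13, job_D:*/3}
Op 4: register job_D */12 -> active={job_C:*/13, job_D:*/12}
Op 5: register job_D */4 -> active={job_C:*/13, job_D:*/4}
Op 6: unregister job_C -> active={job_D:*/4}
Op 7: register job_D */10 -> active={job_D:*/10}
Op 8: register job_B */4 -> active={job_B:*/4, job_D:*/10}
Op 9: register job_A */7 -> active={job_A:*/7, job_B:*/4, job_D:*/10}
Op 10: register job_C */11 -> active={job_A:*/7, job_B:*/4, job_C:*/11, job_D:*/10}
Op 11: unregister job_D -> active={job_A:*/7, job_B:*/4, job_C:*/11}
Op 12: unregister job_B -> active={job_A:*/7, job_C:*/11}
  job_A: interval 7, next fire after T=123 is 126
  job_C: interval 11, next fire after T=123 is 132
Earliest = 126, winner (lex tiebreak) = job_A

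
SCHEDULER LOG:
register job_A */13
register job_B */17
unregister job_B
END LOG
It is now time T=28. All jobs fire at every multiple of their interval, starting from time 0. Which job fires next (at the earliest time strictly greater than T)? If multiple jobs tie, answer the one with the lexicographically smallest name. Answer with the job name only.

Op 1: register job_A */13 -> active={job_A:*/13}
Op 2: register job_B */17 -> active={job_A:*/13, job_B:*/17}
Op 3: unregister job_B -> active={job_A:*/13}
  job_A: interval 13, next fire after T=28 is 39
Earliest = 39, winner (lex tiebreak) = job_A

Answer: job_A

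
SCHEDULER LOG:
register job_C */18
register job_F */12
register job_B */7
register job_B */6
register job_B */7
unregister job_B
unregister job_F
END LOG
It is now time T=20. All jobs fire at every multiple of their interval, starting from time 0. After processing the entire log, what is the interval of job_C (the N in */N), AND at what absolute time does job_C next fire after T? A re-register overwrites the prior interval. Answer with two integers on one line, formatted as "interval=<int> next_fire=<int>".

Op 1: register job_C */18 -> active={job_C:*/18}
Op 2: register job_F */12 -> active={job_C:*/18, job_F:*/12}
Op 3: register job_B */7 -> active={job_B:*/7, job_C:*/18, job_F:*/12}
Op 4: register job_B */6 -> active={job_B:*/6, job_C:*/18, job_F:*/12}
Op 5: register job_B */7 -> active={job_B:*/7, job_C:*/18, job_F:*/12}
Op 6: unregister job_B -> active={job_C:*/18, job_F:*/12}
Op 7: unregister job_F -> active={job_C:*/18}
Final interval of job_C = 18
Next fire of job_C after T=20: (20//18+1)*18 = 36

Answer: interval=18 next_fire=36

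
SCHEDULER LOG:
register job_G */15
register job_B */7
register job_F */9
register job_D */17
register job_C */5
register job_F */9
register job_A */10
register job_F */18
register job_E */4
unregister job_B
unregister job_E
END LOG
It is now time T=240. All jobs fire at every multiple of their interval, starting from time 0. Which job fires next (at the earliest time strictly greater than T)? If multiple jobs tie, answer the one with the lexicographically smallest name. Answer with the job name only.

Answer: job_C

Derivation:
Op 1: register job_G */15 -> active={job_G:*/15}
Op 2: register job_B */7 -> active={job_B:*/7, job_G:*/15}
Op 3: register job_F */9 -> active={job_B:*/7, job_F:*/9, job_G:*/15}
Op 4: register job_D */17 -> active={job_B:*/7, job_D:*/17, job_F:*/9, job_G:*/15}
Op 5: register job_C */5 -> active={job_B:*/7, job_C:*/5, job_D:*/17, job_F:*/9, job_G:*/15}
Op 6: register job_F */9 -> active={job_B:*/7, job_C:*/5, job_D:*/17, job_F:*/9, job_G:*/15}
Op 7: register job_A */10 -> active={job_A:*/10, job_B:*/7, job_C:*/5, job_D:*/17, job_F:*/9, job_G:*/15}
Op 8: register job_F */18 -> active={job_A:*/10, job_B:*/7, job_C:*/5, job_D:*/17, job_F:*/18, job_G:*/15}
Op 9: register job_E */4 -> active={job_A:*/10, job_B:*/7, job_C:*/5, job_D:*/17, job_E:*/4, job_F:*/18, job_G:*/15}
Op 10: unregister job_B -> active={job_A:*/10, job_C:*/5, job_D:*/17, job_E:*/4, job_F:*/18, job_G:*/15}
Op 11: unregister job_E -> active={job_A:*/10, job_C:*/5, job_D:*/17, job_F:*/18, job_G:*/15}
  job_A: interval 10, next fire after T=240 is 250
  job_C: interval 5, next fire after T=240 is 245
  job_D: interval 17, next fire after T=240 is 255
  job_F: interval 18, next fire after T=240 is 252
  job_G: interval 15, next fire after T=240 is 255
Earliest = 245, winner (lex tiebreak) = job_C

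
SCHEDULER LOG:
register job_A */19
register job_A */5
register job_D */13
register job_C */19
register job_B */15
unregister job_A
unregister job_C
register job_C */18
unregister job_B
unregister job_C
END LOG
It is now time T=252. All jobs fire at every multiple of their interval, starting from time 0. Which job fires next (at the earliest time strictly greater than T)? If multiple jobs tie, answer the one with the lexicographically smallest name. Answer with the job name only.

Answer: job_D

Derivation:
Op 1: register job_A */19 -> active={job_A:*/19}
Op 2: register job_A */5 -> active={job_A:*/5}
Op 3: register job_D */13 -> active={job_A:*/5, job_D:*/13}
Op 4: register job_C */19 -> active={job_A:*/5, job_C:*/19, job_D:*/13}
Op 5: register job_B */15 -> active={job_A:*/5, job_B:*/15, job_C:*/19, job_D:*/13}
Op 6: unregister job_A -> active={job_B:*/15, job_C:*/19, job_D:*/13}
Op 7: unregister job_C -> active={job_B:*/15, job_D:*/13}
Op 8: register job_C */18 -> active={job_B:*/15, job_C:*/18, job_D:*/13}
Op 9: unregister job_B -> active={job_C:*/18, job_D:*/13}
Op 10: unregister job_C -> active={job_D:*/13}
  job_D: interval 13, next fire after T=252 is 260
Earliest = 260, winner (lex tiebreak) = job_D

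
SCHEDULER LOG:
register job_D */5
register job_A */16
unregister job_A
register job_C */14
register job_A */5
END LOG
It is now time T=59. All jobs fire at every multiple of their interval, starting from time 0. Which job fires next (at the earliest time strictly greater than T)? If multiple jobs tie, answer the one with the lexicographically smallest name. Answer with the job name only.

Op 1: register job_D */5 -> active={job_D:*/5}
Op 2: register job_A */16 -> active={job_A:*/16, job_D:*/5}
Op 3: unregister job_A -> active={job_D:*/5}
Op 4: register job_C */14 -> active={job_C:*/14, job_D:*/5}
Op 5: register job_A */5 -> active={job_A:*/5, job_C:*/14, job_D:*/5}
  job_A: interval 5, next fire after T=59 is 60
  job_C: interval 14, next fire after T=59 is 70
  job_D: interval 5, next fire after T=59 is 60
Earliest = 60, winner (lex tiebreak) = job_A

Answer: job_A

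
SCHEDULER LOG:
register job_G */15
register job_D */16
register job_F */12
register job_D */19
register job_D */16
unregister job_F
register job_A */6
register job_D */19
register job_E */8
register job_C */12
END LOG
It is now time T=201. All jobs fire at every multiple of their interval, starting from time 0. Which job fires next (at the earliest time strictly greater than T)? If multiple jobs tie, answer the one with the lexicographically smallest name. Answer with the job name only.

Op 1: register job_G */15 -> active={job_G:*/15}
Op 2: register job_D */16 -> active={job_D:*/16, job_G:*/15}
Op 3: register job_F */12 -> active={job_D:*/16, job_F:*/12, job_G:*/15}
Op 4: register job_D */19 -> active={job_D:*/19, job_F:*/12, job_G:*/15}
Op 5: register job_D */16 -> active={job_D:*/16, job_F:*/12, job_G:*/15}
Op 6: unregister job_F -> active={job_D:*/16, job_G:*/15}
Op 7: register job_A */6 -> active={job_A:*/6, job_D:*/16, job_G:*/15}
Op 8: register job_D */19 -> active={job_A:*/6, job_D:*/19, job_G:*/15}
Op 9: register job_E */8 -> active={job_A:*/6, job_D:*/19, job_E:*/8, job_G:*/15}
Op 10: register job_C */12 -> active={job_A:*/6, job_C:*/12, job_D:*/19, job_E:*/8, job_G:*/15}
  job_A: interval 6, next fire after T=201 is 204
  job_C: interval 12, next fire after T=201 is 204
  job_D: interval 19, next fire after T=201 is 209
  job_E: interval 8, next fire after T=201 is 208
  job_G: interval 15, next fire after T=201 is 210
Earliest = 204, winner (lex tiebreak) = job_A

Answer: job_A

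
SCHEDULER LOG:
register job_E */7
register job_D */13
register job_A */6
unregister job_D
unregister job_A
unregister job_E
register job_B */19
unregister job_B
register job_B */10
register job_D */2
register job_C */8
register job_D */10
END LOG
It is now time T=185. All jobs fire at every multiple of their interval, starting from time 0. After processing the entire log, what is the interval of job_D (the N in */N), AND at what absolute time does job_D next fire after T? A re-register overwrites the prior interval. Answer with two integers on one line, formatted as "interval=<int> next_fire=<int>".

Op 1: register job_E */7 -> active={job_E:*/7}
Op 2: register job_D */13 -> active={job_D:*/13, job_E:*/7}
Op 3: register job_A */6 -> active={job_A:*/6, job_D:*/13, job_E:*/7}
Op 4: unregister job_D -> active={job_A:*/6, job_E:*/7}
Op 5: unregister job_A -> active={job_E:*/7}
Op 6: unregister job_E -> active={}
Op 7: register job_B */19 -> active={job_B:*/19}
Op 8: unregister job_B -> active={}
Op 9: register job_B */10 -> active={job_B:*/10}
Op 10: register job_D */2 -> active={job_B:*/10, job_D:*/2}
Op 11: register job_C */8 -> active={job_B:*/10, job_C:*/8, job_D:*/2}
Op 12: register job_D */10 -> active={job_B:*/10, job_C:*/8, job_D:*/10}
Final interval of job_D = 10
Next fire of job_D after T=185: (185//10+1)*10 = 190

Answer: interval=10 next_fire=190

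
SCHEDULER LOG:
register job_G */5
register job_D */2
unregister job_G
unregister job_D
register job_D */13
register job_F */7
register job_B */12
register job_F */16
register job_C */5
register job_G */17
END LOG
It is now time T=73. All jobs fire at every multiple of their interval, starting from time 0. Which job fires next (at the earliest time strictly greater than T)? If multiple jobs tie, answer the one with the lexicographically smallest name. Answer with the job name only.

Op 1: register job_G */5 -> active={job_G:*/5}
Op 2: register job_D */2 -> active={job_D:*/2, job_G:*/5}
Op 3: unregister job_G -> active={job_D:*/2}
Op 4: unregister job_D -> active={}
Op 5: register job_D */13 -> active={job_D:*/13}
Op 6: register job_F */7 -> active={job_D:*/13, job_F:*/7}
Op 7: register job_B */12 -> active={job_B:*/12, job_D:*/13, job_F:*/7}
Op 8: register job_F */16 -> active={job_B:*/12, job_D:*/13, job_F:*/16}
Op 9: register job_C */5 -> active={job_B:*/12, job_C:*/5, job_D:*/13, job_F:*/16}
Op 10: register job_G */17 -> active={job_B:*/12, job_C:*/5, job_D:*/13, job_F:*/16, job_G:*/17}
  job_B: interval 12, next fire after T=73 is 84
  job_C: interval 5, next fire after T=73 is 75
  job_D: interval 13, next fire after T=73 is 78
  job_F: interval 16, next fire after T=73 is 80
  job_G: interval 17, next fire after T=73 is 85
Earliest = 75, winner (lex tiebreak) = job_C

Answer: job_C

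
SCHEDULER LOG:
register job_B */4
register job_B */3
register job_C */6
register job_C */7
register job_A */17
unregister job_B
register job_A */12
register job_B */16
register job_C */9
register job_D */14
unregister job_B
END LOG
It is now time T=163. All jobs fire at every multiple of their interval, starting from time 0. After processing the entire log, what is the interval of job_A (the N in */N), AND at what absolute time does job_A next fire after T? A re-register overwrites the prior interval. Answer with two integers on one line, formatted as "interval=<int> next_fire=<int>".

Answer: interval=12 next_fire=168

Derivation:
Op 1: register job_B */4 -> active={job_B:*/4}
Op 2: register job_B */3 -> active={job_B:*/3}
Op 3: register job_C */6 -> active={job_B:*/3, job_C:*/6}
Op 4: register job_C */7 -> active={job_B:*/3, job_C:*/7}
Op 5: register job_A */17 -> active={job_A:*/17, job_B:*/3, job_C:*/7}
Op 6: unregister job_B -> active={job_A:*/17, job_C:*/7}
Op 7: register job_A */12 -> active={job_A:*/12, job_C:*/7}
Op 8: register job_B */16 -> active={job_A:*/12, job_B:*/16, job_C:*/7}
Op 9: register job_C */9 -> active={job_A:*/12, job_B:*/16, job_C:*/9}
Op 10: register job_D */14 -> active={job_A:*/12, job_B:*/16, job_C:*/9, job_D:*/14}
Op 11: unregister job_B -> active={job_A:*/12, job_C:*/9, job_D:*/14}
Final interval of job_A = 12
Next fire of job_A after T=163: (163//12+1)*12 = 168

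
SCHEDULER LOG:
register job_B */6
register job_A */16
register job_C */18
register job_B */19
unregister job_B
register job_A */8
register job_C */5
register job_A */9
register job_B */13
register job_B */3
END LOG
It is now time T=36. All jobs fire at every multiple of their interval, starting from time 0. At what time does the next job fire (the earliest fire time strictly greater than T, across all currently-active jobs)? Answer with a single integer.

Answer: 39

Derivation:
Op 1: register job_B */6 -> active={job_B:*/6}
Op 2: register job_A */16 -> active={job_A:*/16, job_B:*/6}
Op 3: register job_C */18 -> active={job_A:*/16, job_B:*/6, job_C:*/18}
Op 4: register job_B */19 -> active={job_A:*/16, job_B:*/19, job_C:*/18}
Op 5: unregister job_B -> active={job_A:*/16, job_C:*/18}
Op 6: register job_A */8 -> active={job_A:*/8, job_C:*/18}
Op 7: register job_C */5 -> active={job_A:*/8, job_C:*/5}
Op 8: register job_A */9 -> active={job_A:*/9, job_C:*/5}
Op 9: register job_B */13 -> active={job_A:*/9, job_B:*/13, job_C:*/5}
Op 10: register job_B */3 -> active={job_A:*/9, job_B:*/3, job_C:*/5}
  job_A: interval 9, next fire after T=36 is 45
  job_B: interval 3, next fire after T=36 is 39
  job_C: interval 5, next fire after T=36 is 40
Earliest fire time = 39 (job job_B)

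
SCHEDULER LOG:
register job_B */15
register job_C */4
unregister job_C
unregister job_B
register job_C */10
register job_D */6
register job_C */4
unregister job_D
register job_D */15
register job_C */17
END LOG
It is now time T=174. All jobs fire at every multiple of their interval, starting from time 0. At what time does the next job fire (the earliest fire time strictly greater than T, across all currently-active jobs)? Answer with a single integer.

Answer: 180

Derivation:
Op 1: register job_B */15 -> active={job_B:*/15}
Op 2: register job_C */4 -> active={job_B:*/15, job_C:*/4}
Op 3: unregister job_C -> active={job_B:*/15}
Op 4: unregister job_B -> active={}
Op 5: register job_C */10 -> active={job_C:*/10}
Op 6: register job_D */6 -> active={job_C:*/10, job_D:*/6}
Op 7: register job_C */4 -> active={job_C:*/4, job_D:*/6}
Op 8: unregister job_D -> active={job_C:*/4}
Op 9: register job_D */15 -> active={job_C:*/4, job_D:*/15}
Op 10: register job_C */17 -> active={job_C:*/17, job_D:*/15}
  job_C: interval 17, next fire after T=174 is 187
  job_D: interval 15, next fire after T=174 is 180
Earliest fire time = 180 (job job_D)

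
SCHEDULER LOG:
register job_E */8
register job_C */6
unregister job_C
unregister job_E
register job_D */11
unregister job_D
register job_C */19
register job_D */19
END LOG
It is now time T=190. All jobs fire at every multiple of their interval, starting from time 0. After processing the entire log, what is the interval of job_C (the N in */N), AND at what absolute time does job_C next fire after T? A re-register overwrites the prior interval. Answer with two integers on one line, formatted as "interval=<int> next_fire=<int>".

Answer: interval=19 next_fire=209

Derivation:
Op 1: register job_E */8 -> active={job_E:*/8}
Op 2: register job_C */6 -> active={job_C:*/6, job_E:*/8}
Op 3: unregister job_C -> active={job_E:*/8}
Op 4: unregister job_E -> active={}
Op 5: register job_D */11 -> active={job_D:*/11}
Op 6: unregister job_D -> active={}
Op 7: register job_C */19 -> active={job_C:*/19}
Op 8: register job_D */19 -> active={job_C:*/19, job_D:*/19}
Final interval of job_C = 19
Next fire of job_C after T=190: (190//19+1)*19 = 209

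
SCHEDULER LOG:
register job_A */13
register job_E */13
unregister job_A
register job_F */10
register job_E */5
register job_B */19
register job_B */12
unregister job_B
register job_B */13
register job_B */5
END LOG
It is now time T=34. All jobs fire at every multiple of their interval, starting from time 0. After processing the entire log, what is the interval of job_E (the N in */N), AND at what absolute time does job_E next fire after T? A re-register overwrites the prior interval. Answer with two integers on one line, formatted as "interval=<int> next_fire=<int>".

Answer: interval=5 next_fire=35

Derivation:
Op 1: register job_A */13 -> active={job_A:*/13}
Op 2: register job_E */13 -> active={job_A:*/13, job_E:*/13}
Op 3: unregister job_A -> active={job_E:*/13}
Op 4: register job_F */10 -> active={job_E:*/13, job_F:*/10}
Op 5: register job_E */5 -> active={job_E:*/5, job_F:*/10}
Op 6: register job_B */19 -> active={job_B:*/19, job_E:*/5, job_F:*/10}
Op 7: register job_B */12 -> active={job_B:*/12, job_E:*/5, job_F:*/10}
Op 8: unregister job_B -> active={job_E:*/5, job_F:*/10}
Op 9: register job_B */13 -> active={job_B:*/13, job_E:*/5, job_F:*/10}
Op 10: register job_B */5 -> active={job_B:*/5, job_E:*/5, job_F:*/10}
Final interval of job_E = 5
Next fire of job_E after T=34: (34//5+1)*5 = 35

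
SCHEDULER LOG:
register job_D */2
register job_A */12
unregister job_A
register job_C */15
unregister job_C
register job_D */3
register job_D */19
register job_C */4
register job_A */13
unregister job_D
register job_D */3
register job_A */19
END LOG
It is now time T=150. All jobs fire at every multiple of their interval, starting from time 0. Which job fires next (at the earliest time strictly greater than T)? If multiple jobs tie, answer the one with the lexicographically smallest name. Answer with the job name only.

Answer: job_A

Derivation:
Op 1: register job_D */2 -> active={job_D:*/2}
Op 2: register job_A */12 -> active={job_A:*/12, job_D:*/2}
Op 3: unregister job_A -> active={job_D:*/2}
Op 4: register job_C */15 -> active={job_C:*/15, job_D:*/2}
Op 5: unregister job_C -> active={job_D:*/2}
Op 6: register job_D */3 -> active={job_D:*/3}
Op 7: register job_D */19 -> active={job_D:*/19}
Op 8: register job_C */4 -> active={job_C:*/4, job_D:*/19}
Op 9: register job_A */13 -> active={job_A:*/13, job_C:*/4, job_D:*/19}
Op 10: unregister job_D -> active={job_A:*/13, job_C:*/4}
Op 11: register job_D */3 -> active={job_A:*/13, job_C:*/4, job_D:*/3}
Op 12: register job_A */19 -> active={job_A:*/19, job_C:*/4, job_D:*/3}
  job_A: interval 19, next fire after T=150 is 152
  job_C: interval 4, next fire after T=150 is 152
  job_D: interval 3, next fire after T=150 is 153
Earliest = 152, winner (lex tiebreak) = job_A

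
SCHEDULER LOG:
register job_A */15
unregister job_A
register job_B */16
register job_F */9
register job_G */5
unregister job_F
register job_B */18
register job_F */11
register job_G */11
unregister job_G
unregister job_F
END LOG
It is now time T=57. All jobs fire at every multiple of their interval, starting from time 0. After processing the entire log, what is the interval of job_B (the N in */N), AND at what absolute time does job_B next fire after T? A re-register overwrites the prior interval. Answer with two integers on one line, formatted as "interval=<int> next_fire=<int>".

Op 1: register job_A */15 -> active={job_A:*/15}
Op 2: unregister job_A -> active={}
Op 3: register job_B */16 -> active={job_B:*/16}
Op 4: register job_F */9 -> active={job_B:*/16, job_F:*/9}
Op 5: register job_G */5 -> active={job_B:*/16, job_F:*/9, job_G:*/5}
Op 6: unregister job_F -> active={job_B:*/16, job_G:*/5}
Op 7: register job_B */18 -> active={job_B:*/18, job_G:*/5}
Op 8: register job_F */11 -> active={job_B:*/18, job_F:*/11, job_G:*/5}
Op 9: register job_G */11 -> active={job_B:*/18, job_F:*/11, job_G:*/11}
Op 10: unregister job_G -> active={job_B:*/18, job_F:*/11}
Op 11: unregister job_F -> active={job_B:*/18}
Final interval of job_B = 18
Next fire of job_B after T=57: (57//18+1)*18 = 72

Answer: interval=18 next_fire=72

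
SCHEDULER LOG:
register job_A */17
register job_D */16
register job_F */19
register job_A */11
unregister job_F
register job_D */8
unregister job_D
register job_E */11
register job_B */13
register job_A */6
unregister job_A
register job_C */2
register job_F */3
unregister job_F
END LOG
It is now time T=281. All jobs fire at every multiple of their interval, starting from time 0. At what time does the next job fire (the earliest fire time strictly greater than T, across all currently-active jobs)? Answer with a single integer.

Answer: 282

Derivation:
Op 1: register job_A */17 -> active={job_A:*/17}
Op 2: register job_D */16 -> active={job_A:*/17, job_D:*/16}
Op 3: register job_F */19 -> active={job_A:*/17, job_D:*/16, job_F:*/19}
Op 4: register job_A */11 -> active={job_A:*/11, job_D:*/16, job_F:*/19}
Op 5: unregister job_F -> active={job_A:*/11, job_D:*/16}
Op 6: register job_D */8 -> active={job_A:*/11, job_D:*/8}
Op 7: unregister job_D -> active={job_A:*/11}
Op 8: register job_E */11 -> active={job_A:*/11, job_E:*/11}
Op 9: register job_B */13 -> active={job_A:*/11, job_B:*/13, job_E:*/11}
Op 10: register job_A */6 -> active={job_A:*/6, job_B:*/13, job_E:*/11}
Op 11: unregister job_A -> active={job_B:*/13, job_E:*/11}
Op 12: register job_C */2 -> active={job_B:*/13, job_C:*/2, job_E:*/11}
Op 13: register job_F */3 -> active={job_B:*/13, job_C:*/2, job_E:*/11, job_F:*/3}
Op 14: unregister job_F -> active={job_B:*/13, job_C:*/2, job_E:*/11}
  job_B: interval 13, next fire after T=281 is 286
  job_C: interval 2, next fire after T=281 is 282
  job_E: interval 11, next fire after T=281 is 286
Earliest fire time = 282 (job job_C)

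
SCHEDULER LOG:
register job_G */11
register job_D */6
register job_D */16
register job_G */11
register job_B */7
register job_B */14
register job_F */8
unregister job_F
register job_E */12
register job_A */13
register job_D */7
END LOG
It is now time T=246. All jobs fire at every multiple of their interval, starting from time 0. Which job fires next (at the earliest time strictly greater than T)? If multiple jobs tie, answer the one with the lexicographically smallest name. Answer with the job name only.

Op 1: register job_G */11 -> active={job_G:*/11}
Op 2: register job_D */6 -> active={job_D:*/6, job_G:*/11}
Op 3: register job_D */16 -> active={job_D:*/16, job_G:*/11}
Op 4: register job_G */11 -> active={job_D:*/16, job_G:*/11}
Op 5: register job_B */7 -> active={job_B:*/7, job_D:*/16, job_G:*/11}
Op 6: register job_B */14 -> active={job_B:*/14, job_D:*/16, job_G:*/11}
Op 7: register job_F */8 -> active={job_B:*/14, job_D:*/16, job_F:*/8, job_G:*/11}
Op 8: unregister job_F -> active={job_B:*/14, job_D:*/16, job_G:*/11}
Op 9: register job_E */12 -> active={job_B:*/14, job_D:*/16, job_E:*/12, job_G:*/11}
Op 10: register job_A */13 -> active={job_A:*/13, job_B:*/14, job_D:*/16, job_E:*/12, job_G:*/11}
Op 11: register job_D */7 -> active={job_A:*/13, job_B:*/14, job_D:*/7, job_E:*/12, job_G:*/11}
  job_A: interval 13, next fire after T=246 is 247
  job_B: interval 14, next fire after T=246 is 252
  job_D: interval 7, next fire after T=246 is 252
  job_E: interval 12, next fire after T=246 is 252
  job_G: interval 11, next fire after T=246 is 253
Earliest = 247, winner (lex tiebreak) = job_A

Answer: job_A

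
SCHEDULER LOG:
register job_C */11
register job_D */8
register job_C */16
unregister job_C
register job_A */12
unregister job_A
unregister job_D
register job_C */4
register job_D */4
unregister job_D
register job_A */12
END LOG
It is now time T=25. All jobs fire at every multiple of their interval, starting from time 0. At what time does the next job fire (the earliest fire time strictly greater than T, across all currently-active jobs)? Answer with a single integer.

Answer: 28

Derivation:
Op 1: register job_C */11 -> active={job_C:*/11}
Op 2: register job_D */8 -> active={job_C:*/11, job_D:*/8}
Op 3: register job_C */16 -> active={job_C:*/16, job_D:*/8}
Op 4: unregister job_C -> active={job_D:*/8}
Op 5: register job_A */12 -> active={job_A:*/12, job_D:*/8}
Op 6: unregister job_A -> active={job_D:*/8}
Op 7: unregister job_D -> active={}
Op 8: register job_C */4 -> active={job_C:*/4}
Op 9: register job_D */4 -> active={job_C:*/4, job_D:*/4}
Op 10: unregister job_D -> active={job_C:*/4}
Op 11: register job_A */12 -> active={job_A:*/12, job_C:*/4}
  job_A: interval 12, next fire after T=25 is 36
  job_C: interval 4, next fire after T=25 is 28
Earliest fire time = 28 (job job_C)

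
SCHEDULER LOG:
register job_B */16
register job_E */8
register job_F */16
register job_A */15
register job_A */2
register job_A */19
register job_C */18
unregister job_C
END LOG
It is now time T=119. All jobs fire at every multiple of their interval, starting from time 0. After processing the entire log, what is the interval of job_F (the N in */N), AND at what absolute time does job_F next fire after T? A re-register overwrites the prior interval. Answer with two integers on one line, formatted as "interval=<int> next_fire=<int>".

Op 1: register job_B */16 -> active={job_B:*/16}
Op 2: register job_E */8 -> active={job_B:*/16, job_E:*/8}
Op 3: register job_F */16 -> active={job_B:*/16, job_E:*/8, job_F:*/16}
Op 4: register job_A */15 -> active={job_A:*/15, job_B:*/16, job_E:*/8, job_F:*/16}
Op 5: register job_A */2 -> active={job_A:*/2, job_B:*/16, job_E:*/8, job_F:*/16}
Op 6: register job_A */19 -> active={job_A:*/19, job_B:*/16, job_E:*/8, job_F:*/16}
Op 7: register job_C */18 -> active={job_A:*/19, job_B:*/16, job_C:*/18, job_E:*/8, job_F:*/16}
Op 8: unregister job_C -> active={job_A:*/19, job_B:*/16, job_E:*/8, job_F:*/16}
Final interval of job_F = 16
Next fire of job_F after T=119: (119//16+1)*16 = 128

Answer: interval=16 next_fire=128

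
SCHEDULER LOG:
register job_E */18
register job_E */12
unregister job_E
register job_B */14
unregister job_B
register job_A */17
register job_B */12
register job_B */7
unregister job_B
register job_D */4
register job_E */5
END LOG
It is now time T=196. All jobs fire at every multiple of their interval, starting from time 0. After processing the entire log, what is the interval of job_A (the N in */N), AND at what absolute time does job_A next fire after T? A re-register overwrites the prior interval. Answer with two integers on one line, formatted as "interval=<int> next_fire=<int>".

Answer: interval=17 next_fire=204

Derivation:
Op 1: register job_E */18 -> active={job_E:*/18}
Op 2: register job_E */12 -> active={job_E:*/12}
Op 3: unregister job_E -> active={}
Op 4: register job_B */14 -> active={job_B:*/14}
Op 5: unregister job_B -> active={}
Op 6: register job_A */17 -> active={job_A:*/17}
Op 7: register job_B */12 -> active={job_A:*/17, job_B:*/12}
Op 8: register job_B */7 -> active={job_A:*/17, job_B:*/7}
Op 9: unregister job_B -> active={job_A:*/17}
Op 10: register job_D */4 -> active={job_A:*/17, job_D:*/4}
Op 11: register job_E */5 -> active={job_A:*/17, job_D:*/4, job_E:*/5}
Final interval of job_A = 17
Next fire of job_A after T=196: (196//17+1)*17 = 204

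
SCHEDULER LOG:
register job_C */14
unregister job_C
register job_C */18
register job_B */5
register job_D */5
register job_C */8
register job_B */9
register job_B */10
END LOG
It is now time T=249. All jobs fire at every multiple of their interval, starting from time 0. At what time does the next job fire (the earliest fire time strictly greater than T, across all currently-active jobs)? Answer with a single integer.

Op 1: register job_C */14 -> active={job_C:*/14}
Op 2: unregister job_C -> active={}
Op 3: register job_C */18 -> active={job_C:*/18}
Op 4: register job_B */5 -> active={job_B:*/5, job_C:*/18}
Op 5: register job_D */5 -> active={job_B:*/5, job_C:*/18, job_D:*/5}
Op 6: register job_C */8 -> active={job_B:*/5, job_C:*/8, job_D:*/5}
Op 7: register job_B */9 -> active={job_B:*/9, job_C:*/8, job_D:*/5}
Op 8: register job_B */10 -> active={job_B:*/10, job_C:*/8, job_D:*/5}
  job_B: interval 10, next fire after T=249 is 250
  job_C: interval 8, next fire after T=249 is 256
  job_D: interval 5, next fire after T=249 is 250
Earliest fire time = 250 (job job_B)

Answer: 250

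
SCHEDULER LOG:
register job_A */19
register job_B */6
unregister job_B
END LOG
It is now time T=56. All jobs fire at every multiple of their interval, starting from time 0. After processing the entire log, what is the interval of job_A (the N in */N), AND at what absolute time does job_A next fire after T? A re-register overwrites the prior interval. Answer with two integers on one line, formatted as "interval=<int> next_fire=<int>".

Op 1: register job_A */19 -> active={job_A:*/19}
Op 2: register job_B */6 -> active={job_A:*/19, job_B:*/6}
Op 3: unregister job_B -> active={job_A:*/19}
Final interval of job_A = 19
Next fire of job_A after T=56: (56//19+1)*19 = 57

Answer: interval=19 next_fire=57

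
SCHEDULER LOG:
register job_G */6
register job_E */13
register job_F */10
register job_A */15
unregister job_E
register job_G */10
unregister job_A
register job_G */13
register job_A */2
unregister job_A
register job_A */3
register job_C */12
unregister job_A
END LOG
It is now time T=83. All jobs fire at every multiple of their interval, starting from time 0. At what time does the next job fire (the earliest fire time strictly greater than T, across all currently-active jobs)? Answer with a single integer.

Answer: 84

Derivation:
Op 1: register job_G */6 -> active={job_G:*/6}
Op 2: register job_E */13 -> active={job_E:*/13, job_G:*/6}
Op 3: register job_F */10 -> active={job_E:*/13, job_F:*/10, job_G:*/6}
Op 4: register job_A */15 -> active={job_A:*/15, job_E:*/13, job_F:*/10, job_G:*/6}
Op 5: unregister job_E -> active={job_A:*/15, job_F:*/10, job_G:*/6}
Op 6: register job_G */10 -> active={job_A:*/15, job_F:*/10, job_G:*/10}
Op 7: unregister job_A -> active={job_F:*/10, job_G:*/10}
Op 8: register job_G */13 -> active={job_F:*/10, job_G:*/13}
Op 9: register job_A */2 -> active={job_A:*/2, job_F:*/10, job_G:*/13}
Op 10: unregister job_A -> active={job_F:*/10, job_G:*/13}
Op 11: register job_A */3 -> active={job_A:*/3, job_F:*/10, job_G:*/13}
Op 12: register job_C */12 -> active={job_A:*/3, job_C:*/12, job_F:*/10, job_G:*/13}
Op 13: unregister job_A -> active={job_C:*/12, job_F:*/10, job_G:*/13}
  job_C: interval 12, next fire after T=83 is 84
  job_F: interval 10, next fire after T=83 is 90
  job_G: interval 13, next fire after T=83 is 91
Earliest fire time = 84 (job job_C)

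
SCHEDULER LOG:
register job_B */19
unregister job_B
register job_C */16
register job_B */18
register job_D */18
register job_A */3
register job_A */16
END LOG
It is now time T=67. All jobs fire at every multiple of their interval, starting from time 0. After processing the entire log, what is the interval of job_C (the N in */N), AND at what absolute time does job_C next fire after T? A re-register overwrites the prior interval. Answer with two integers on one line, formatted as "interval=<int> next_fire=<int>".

Answer: interval=16 next_fire=80

Derivation:
Op 1: register job_B */19 -> active={job_B:*/19}
Op 2: unregister job_B -> active={}
Op 3: register job_C */16 -> active={job_C:*/16}
Op 4: register job_B */18 -> active={job_B:*/18, job_C:*/16}
Op 5: register job_D */18 -> active={job_B:*/18, job_C:*/16, job_D:*/18}
Op 6: register job_A */3 -> active={job_A:*/3, job_B:*/18, job_C:*/16, job_D:*/18}
Op 7: register job_A */16 -> active={job_A:*/16, job_B:*/18, job_C:*/16, job_D:*/18}
Final interval of job_C = 16
Next fire of job_C after T=67: (67//16+1)*16 = 80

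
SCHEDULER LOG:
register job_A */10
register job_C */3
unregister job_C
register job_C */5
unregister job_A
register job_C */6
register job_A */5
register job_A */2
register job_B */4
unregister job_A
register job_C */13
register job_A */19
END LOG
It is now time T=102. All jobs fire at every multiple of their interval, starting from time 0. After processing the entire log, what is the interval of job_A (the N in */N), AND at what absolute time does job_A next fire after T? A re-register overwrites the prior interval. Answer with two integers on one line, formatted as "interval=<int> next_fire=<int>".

Op 1: register job_A */10 -> active={job_A:*/10}
Op 2: register job_C */3 -> active={job_A:*/10, job_C:*/3}
Op 3: unregister job_C -> active={job_A:*/10}
Op 4: register job_C */5 -> active={job_A:*/10, job_C:*/5}
Op 5: unregister job_A -> active={job_C:*/5}
Op 6: register job_C */6 -> active={job_C:*/6}
Op 7: register job_A */5 -> active={job_A:*/5, job_C:*/6}
Op 8: register job_A */2 -> active={job_A:*/2, job_C:*/6}
Op 9: register job_B */4 -> active={job_A:*/2, job_B:*/4, job_C:*/6}
Op 10: unregister job_A -> active={job_B:*/4, job_C:*/6}
Op 11: register job_C */13 -> active={job_B:*/4, job_C:*/13}
Op 12: register job_A */19 -> active={job_A:*/19, job_B:*/4, job_C:*/13}
Final interval of job_A = 19
Next fire of job_A after T=102: (102//19+1)*19 = 114

Answer: interval=19 next_fire=114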